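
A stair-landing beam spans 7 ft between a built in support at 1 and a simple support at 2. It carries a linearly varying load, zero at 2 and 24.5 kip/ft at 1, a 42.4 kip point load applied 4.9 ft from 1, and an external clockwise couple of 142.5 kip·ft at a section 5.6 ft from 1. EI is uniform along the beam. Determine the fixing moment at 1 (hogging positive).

M_1 = 57.85 kip·ft

Choose R_2 as the redundant. The primary structure is the cantilever fixed at 1.
Primary-structure tip deflection at 2 by superposition:
  triangular load, peak 24.5 at the fixed end: w₀L⁴/(30EI) = 1961/EI
  point load 42.4 at a = 4.9: Pa²(3L − a)/(6EI) = 2732/EI
  clockwise couple 142.5 at a = 5.6: M₀a(2L − a)/(2EI) = 3352/EI
  δ_0 = 8044/EI
Tip deflection under a unit load at 2: L³/(3EI) = 114.3/EI.
The prop prevents deflection at 2: R_2 = δ_0/δ_{22} = 8044/114.3 = 70.36 kip.
Moment equilibrium about 1: M_1 = Σ(load moments about 1) − R_2·L = 550.3 − 70.36×7 = 57.85 kip·ft.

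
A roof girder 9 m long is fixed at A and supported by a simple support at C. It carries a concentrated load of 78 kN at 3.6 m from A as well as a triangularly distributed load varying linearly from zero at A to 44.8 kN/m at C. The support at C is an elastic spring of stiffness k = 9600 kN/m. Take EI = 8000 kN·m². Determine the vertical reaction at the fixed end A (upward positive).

R_A = 152.9 kN

Release the roller at C. Primary structure: cantilever fixed at A.
Deflection at C on the released cantilever, summing each load's contribution:
  point load 78 at a = 3.6: Pa²(3L − a)/(6EI) = 3942/EI
  triangular load, peak 44.8 at the free end: 11w₀L⁴/(120EI) = 26944/EI
  δ_0 = 30886/EI
Flexibility coefficient — unit upward force at C: δ_{CC} = L³/(3EI) = 243/EI.
With EI = 8000 kN·m²: δ_0 = 3.8608 m and δ_{CC} = 0.030375 m/kN.
Compatibility — the spring shortens by R_C/k under the reaction it provides: δ_0 − R_C·δ_{CC} = R_C/k. With 1/k = 0.000104 m/kN, R_C = δ_0 / (δ_{CC} + 1/k) = 3.8608 / (0.030375 + 0.000104) = 126.7 kN.
Vertical equilibrium: R_A = ΣP − R_C = 279.6 − 126.7 = 152.9 kN.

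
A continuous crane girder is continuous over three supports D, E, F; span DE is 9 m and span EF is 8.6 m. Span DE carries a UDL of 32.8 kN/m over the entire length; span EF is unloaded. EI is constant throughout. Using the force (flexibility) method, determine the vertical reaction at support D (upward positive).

R_D = 128.7 kN

Take M_E as the redundant. Released structure: two simple spans DE and EF with a hinge at E.
End slopes at the hinge E, treating each span as simply supported:
  span DE: UDL 32.8: wL³/(24EI) = 996.3/EI
  relative rotation θ_0 = (996.3 + 0)/EI = 996.3/EI
A unit hogging moment at E produces rotation L₁/(3EI) + L₂/(3EI) = 5.867/EI.
Slope continuity at E: θ_0 = M_E·5.867/EI, so M_E = 996.3/5.867 = 169.8 kN·m (hogging).
Span DE, ΣM about D with M_E applied at E: R_E^{DE}·9 = 1328 + 169.8, so R_E^{DE} = 166.5 kN and R_D = 295.2 − 166.5 = 128.7 kN.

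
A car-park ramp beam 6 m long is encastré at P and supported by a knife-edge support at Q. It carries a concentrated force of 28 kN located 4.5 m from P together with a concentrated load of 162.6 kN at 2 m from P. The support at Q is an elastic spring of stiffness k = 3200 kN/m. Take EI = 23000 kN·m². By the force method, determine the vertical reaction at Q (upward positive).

Remove the prop at Q; the released (primary) structure is a cantilever built in at P.
Downward deflection at the released point Q due to the loads:
  point load 28 at a = 4.5: Pa²(3L − a)/(6EI) = 1276/EI
  point load 162.6 at a = 2: Pa²(3L − a)/(6EI) = 1734/EI
  δ_0 = 3010/EI
Flexibility coefficient — unit upward force at Q: δ_{QQ} = L³/(3EI) = 72/EI.
With EI = 23000 kN·m²: δ_0 = 0.13088 m and δ_{QQ} = 0.00313 m/kN.
Compatibility — the spring shortens by R_Q/k under the reaction it provides: δ_0 − R_Q·δ_{QQ} = R_Q/k. With 1/k = 0.000313 m/kN, R_Q = δ_0 / (δ_{QQ} + 1/k) = 0.13088 / (0.00313 + 0.000313) = 38.01 kN.

R_Q = 38.01 kN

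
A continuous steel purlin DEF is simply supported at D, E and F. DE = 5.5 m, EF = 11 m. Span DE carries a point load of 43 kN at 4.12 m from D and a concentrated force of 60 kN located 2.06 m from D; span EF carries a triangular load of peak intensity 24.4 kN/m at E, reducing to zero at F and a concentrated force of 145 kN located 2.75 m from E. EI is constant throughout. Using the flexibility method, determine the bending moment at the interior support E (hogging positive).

M_E = 336.3 kN·m

Release continuity at E by inserting a hinge; the redundant is the internal moment M_E. The primary structure is two simply-supported spans DE and EF.
Discontinuity in slope at E on the released structure — sum the simple-span end rotations:
  span DE: point load 43 at a = 4.12: Pab(L + a)/(6LEI) = 71.27/EI
  span DE: point load 60 at a = 2.06: Pab(L + a)/(6LEI) = 97.41/EI
  span EF: triangular load, peak 24.4: w₀L³/(45EI) = 721.7/EI
  span EF: point load 145 at a = 2.75: Pab(L + b)/(6LEI) = 959.5/EI
  relative rotation θ_0 = (168.7 + 1681)/EI = 1850/EI
A unit hogging moment at E produces rotation L₁/(3EI) + L₂/(3EI) = 5.5/EI.
Compatibility: M_E·(L₁+L₂)/(3EI) = θ_0, giving M_E = 336.3 kN·m (hogging).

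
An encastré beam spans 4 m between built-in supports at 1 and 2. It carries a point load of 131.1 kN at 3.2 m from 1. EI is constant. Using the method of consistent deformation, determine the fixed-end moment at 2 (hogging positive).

M_2 = 67.12 kN·m

Release both end moments; the primary structure is a simply-supported span 12 with redundants M_1 and M_2.
On the primary (simply-supported) span, the end slopes from the loading are:
  at 1: point load 131.1 at a = 3.2: Pab(L + b)/(6LEI) = 67.12/EI
  at 2: point load 131.1 at a = 3.2: Pab(L + a)/(6LEI) = 100.7/EI
  θ_10 = 67.12/EI,  θ_20 = 100.7/EI
Flexibility coefficients: a unit moment at one end gives L/(3EI) there and L/(6EI) at the far end, so f₁₁ = f₂₂ = 1.333/EI and f₁₂ = f₂₁ = 0.6667/EI.
Compatibility — zero rotation at each built-in end:
  1.333 M_1 + 0.6667 M_2 = 67.12
  0.6667 M_1 + 1.333 M_2 = 100.7
Solving the pair gives M_1 = 16.78 kN·m and M_2 = 67.12 kN·m (hogging).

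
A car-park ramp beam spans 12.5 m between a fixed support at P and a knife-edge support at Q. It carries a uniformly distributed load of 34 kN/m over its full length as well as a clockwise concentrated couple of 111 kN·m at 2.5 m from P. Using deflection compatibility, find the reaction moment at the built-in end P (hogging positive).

M_P = 715.1 kN·m

Release the roller at Q. Primary structure: cantilever fixed at P.
Free-end deflection of the primary structure under the applied loading (downward +):
  UDL 34: wL⁴/(8EI) = 103760/EI
  clockwise couple 111 at a = 2.5: M₀a(2L − a)/(2EI) = 3122/EI
  δ_0 = 106882/EI
Tip deflection under a unit load at Q: L³/(3EI) = 651/EI.
Compatibility at Q: δ_0 − R_Q·δ_{QQ} = 0, so R_Q = 106882/651 = 164.2 kN.
Moment equilibrium about P: M_P = Σ(load moments about P) − R_Q·L = 2767 − 164.2×12.5 = 715.1 kN·m.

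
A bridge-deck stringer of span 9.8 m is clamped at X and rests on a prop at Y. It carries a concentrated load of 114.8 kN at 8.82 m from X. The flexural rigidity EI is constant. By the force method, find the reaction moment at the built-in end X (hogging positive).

Remove the prop at Y; the released (primary) structure is a cantilever built in at X.
Primary-structure tip deflection at Y by superposition:
  point load 114.8 at a = 8.82: Pa²(3L − a)/(6EI) = 30632/EI
Tip deflection under a unit load at Y: L³/(3EI) = 313.7/EI.
The prop prevents deflection at Y: R_Y = δ_0/δ_{YY} = 30632/313.7 = 97.64 kN.
Moment equilibrium about X: M_X = Σ(load moments about X) − R_Y·L = 1013 − 97.64×9.8 = 55.69 kN·m.

M_X = 55.69 kN·m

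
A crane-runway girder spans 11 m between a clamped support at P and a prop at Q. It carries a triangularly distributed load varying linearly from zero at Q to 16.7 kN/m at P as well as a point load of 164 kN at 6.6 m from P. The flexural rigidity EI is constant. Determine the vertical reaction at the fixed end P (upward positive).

Remove the prop at Q; the released (primary) structure is a cantilever built in at P.
Downward deflection at the released point Q due to the loads:
  triangular load, peak 16.7 at the fixed end: w₀L⁴/(30EI) = 8150/EI
  point load 164 at a = 6.6: Pa²(3L − a)/(6EI) = 31433/EI
  δ_0 = 39583/EI
Flexibility coefficient — unit upward force at Q: δ_{QQ} = L³/(3EI) = 443.7/EI.
The prop prevents deflection at Q: R_Q = δ_0/δ_{QQ} = 39583/443.7 = 89.22 kN.
Vertical equilibrium: R_P = ΣP − R_Q = 255.8 − 89.22 = 166.6 kN.

R_P = 166.6 kN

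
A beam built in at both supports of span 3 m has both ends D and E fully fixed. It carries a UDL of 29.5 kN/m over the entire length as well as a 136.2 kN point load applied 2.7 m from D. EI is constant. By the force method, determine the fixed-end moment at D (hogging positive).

Take the two fixed-end moments M_D, M_E as redundants; the released structure is the simple span DE.
Simple-span end rotations at D and E under the given loads:
  at D: UDL 29.5: wL³/(24EI) = 33.19/EI
  at E: UDL 29.5: wL³/(24EI) = 33.19/EI
  at D: point load 136.2 at a = 2.7: Pab(L + b)/(6LEI) = 20.23/EI
  at E: point load 136.2 at a = 2.7: Pab(L + a)/(6LEI) = 34.94/EI
  θ_D0 = 53.41/EI,  θ_E0 = 68.12/EI
Flexibility coefficients: a unit moment at one end gives L/(3EI) there and L/(6EI) at the far end, so f₁₁ = f₂₂ = 1/EI and f₁₂ = f₂₁ = 0.5/EI.
Compatibility — zero rotation at each built-in end:
  1 M_D + 0.5 M_E = 53.41
  0.5 M_D + 1 M_E = 68.12
Solving the pair gives M_D = 25.8 kN·m and M_E = 55.22 kN·m (hogging).

M_D = 25.8 kN·m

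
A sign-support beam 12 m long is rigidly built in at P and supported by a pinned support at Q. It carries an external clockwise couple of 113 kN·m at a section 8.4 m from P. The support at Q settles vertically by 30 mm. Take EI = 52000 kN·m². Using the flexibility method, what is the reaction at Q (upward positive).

R_Q = 10.15 kN

Take the reaction at Q as the redundant and release it; the primary structure is a cantilever fixed at P.
Downward deflection at the released point Q due to the loads:
  clockwise couple 113 at a = 8.4: M₀a(2L − a)/(2EI) = 7404/EI
Flexibility coefficient — unit upward force at Q: δ_{QQ} = L³/(3EI) = 576/EI.
With EI = 52000 kN·m²: δ_0 = 0.14238 m and δ_{QQ} = 0.011077 m/kN.
Compatibility — the beam at Q must follow the support down by 0.03 m: δ_0 − R_Q·δ_{QQ} = 0.03, so R_Q = (0.14238 − 0.03)/0.011077 = 10.15 kN.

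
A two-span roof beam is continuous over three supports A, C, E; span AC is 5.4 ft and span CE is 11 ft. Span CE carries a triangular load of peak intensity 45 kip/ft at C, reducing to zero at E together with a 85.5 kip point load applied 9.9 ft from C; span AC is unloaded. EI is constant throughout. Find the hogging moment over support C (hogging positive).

M_C = 274.7 kip·ft

Take M_C as the redundant. Released structure: two simple spans AC and CE with a hinge at C.
Rotations at C on the released spans (each span's end-slope, ×1/EI):
  span CE: triangular load, peak 45: w₀L³/(45EI) = 1331/EI
  span CE: point load 85.5 at a = 9.9: Pab(L + b)/(6LEI) = 170.7/EI
  relative rotation θ_0 = (0 + 1502)/EI = 1502/EI
A unit hogging moment at C produces rotation L₁/(3EI) + L₂/(3EI) = 5.467/EI.
Slope continuity at C: θ_0 = M_C·5.467/EI, so M_C = 1502/5.467 = 274.7 kip·ft (hogging).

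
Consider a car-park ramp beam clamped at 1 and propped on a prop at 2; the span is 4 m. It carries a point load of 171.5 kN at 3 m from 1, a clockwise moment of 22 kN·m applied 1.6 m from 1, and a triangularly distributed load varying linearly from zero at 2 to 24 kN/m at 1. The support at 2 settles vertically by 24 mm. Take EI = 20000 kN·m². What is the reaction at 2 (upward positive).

Remove the prop at 2; the released (primary) structure is a cantilever built in at 1.
Free-end deflection of the primary structure under the applied loading (downward +):
  point load 171.5 at a = 3: Pa²(3L − a)/(6EI) = 2315/EI
  clockwise couple 22 at a = 1.6: M₀a(2L − a)/(2EI) = 112.6/EI
  triangular load, peak 24 at the fixed end: w₀L⁴/(30EI) = 204.8/EI
  δ_0 = 2633/EI
Tip deflection under a unit load at 2: L³/(3EI) = 21.33/EI.
With EI = 20000 kN·m²: δ_0 = 0.13163 m and δ_{22} = 0.001067 m/kN.
Compatibility — the beam at 2 must follow the support down by 0.024 m: δ_0 − R_2·δ_{22} = 0.024, so R_2 = (0.13163 − 0.024)/0.001067 = 100.9 kN.

R_2 = 100.9 kN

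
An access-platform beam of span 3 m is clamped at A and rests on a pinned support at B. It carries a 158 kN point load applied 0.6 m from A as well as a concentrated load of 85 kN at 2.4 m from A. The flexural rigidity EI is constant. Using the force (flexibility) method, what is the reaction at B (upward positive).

Release the roller at B. Primary structure: cantilever fixed at A.
Free-end deflection of the primary structure under the applied loading (downward +):
  point load 158 at a = 0.6: Pa²(3L − a)/(6EI) = 79.63/EI
  point load 85 at a = 2.4: Pa²(3L − a)/(6EI) = 538.6/EI
  δ_0 = 618.2/EI
Flexibility coefficient — unit upward force at B: δ_{BB} = L³/(3EI) = 9/EI.
Compatibility at B: δ_0 − R_B·δ_{BB} = 0, so R_B = 618.2/9 = 68.69 kN.

R_B = 68.69 kN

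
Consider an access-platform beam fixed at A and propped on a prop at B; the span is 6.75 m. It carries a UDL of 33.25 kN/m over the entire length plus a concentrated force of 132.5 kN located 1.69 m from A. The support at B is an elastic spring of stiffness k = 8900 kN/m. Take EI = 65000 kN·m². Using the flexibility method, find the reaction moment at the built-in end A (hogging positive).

M_A = 379.1 kN·m

Release the roller at B. Primary structure: cantilever fixed at A.
Downward deflection at the released point B due to the loads:
  UDL 33.25: wL⁴/(8EI) = 8628/EI
  point load 132.5 at a = 1.69: Pa²(3L − a)/(6EI) = 1171/EI
  δ_0 = 9799/EI
Tip deflection under a unit load at B: L³/(3EI) = 102.5/EI.
With EI = 65000 kN·m²: δ_0 = 0.15075 m and δ_{BB} = 0.001577 m/kN.
Compatibility — the spring shortens by R_B/k under the reaction it provides: δ_0 − R_B·δ_{BB} = R_B/k. With 1/k = 0.000112 m/kN, R_B = δ_0 / (δ_{BB} + 1/k) = 0.15075 / (0.001577 + 0.000112) = 89.23 kN.
Moment equilibrium about A: M_A = Σ(load moments about A) − R_B·L = 981.4 − 89.23×6.75 = 379.1 kN·m.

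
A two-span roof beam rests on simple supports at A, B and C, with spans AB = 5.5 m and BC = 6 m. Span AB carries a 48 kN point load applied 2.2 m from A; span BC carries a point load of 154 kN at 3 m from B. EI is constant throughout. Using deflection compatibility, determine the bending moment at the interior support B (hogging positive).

M_B = 111.6 kN·m

Insert a hinge at B; M_B is the redundant, and each span becomes simply supported.
Discontinuity in slope at B on the released structure — sum the simple-span end rotations:
  span AB: point load 48 at a = 2.2: Pab(L + a)/(6LEI) = 81.31/EI
  span BC: point load 154 at a = 3: Pab(L + b)/(6LEI) = 346.5/EI
  relative rotation θ_0 = (81.31 + 346.5)/EI = 427.8/EI
A unit hogging moment at B produces rotation L₁/(3EI) + L₂/(3EI) = 3.833/EI.
Compatibility: M_B·(L₁+L₂)/(3EI) = θ_0, giving M_B = 111.6 kN·m (hogging).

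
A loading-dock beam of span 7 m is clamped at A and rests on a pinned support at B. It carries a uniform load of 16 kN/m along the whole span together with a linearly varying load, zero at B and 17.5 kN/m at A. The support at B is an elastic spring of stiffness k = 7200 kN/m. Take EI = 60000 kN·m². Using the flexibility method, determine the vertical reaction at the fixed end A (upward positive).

R_A = 122.7 kN

Release the roller at B. Primary structure: cantilever fixed at A.
Primary-structure tip deflection at B by superposition:
  UDL 16: wL⁴/(8EI) = 4802/EI
  triangular load, peak 17.5 at the fixed end: w₀L⁴/(30EI) = 1401/EI
  δ_0 = 6203/EI
Tip deflection under a unit load at B: L³/(3EI) = 114.3/EI.
With EI = 60000 kN·m²: δ_0 = 0.10338 m and δ_{BB} = 0.001906 m/kN.
Compatibility — the spring shortens by R_B/k under the reaction it provides: δ_0 − R_B·δ_{BB} = R_B/k. With 1/k = 0.000139 m/kN, R_B = δ_0 / (δ_{BB} + 1/k) = 0.10338 / (0.001906 + 0.000139) = 50.56 kN.
Vertical equilibrium: R_A = ΣP − R_B = 173.2 − 50.56 = 122.7 kN.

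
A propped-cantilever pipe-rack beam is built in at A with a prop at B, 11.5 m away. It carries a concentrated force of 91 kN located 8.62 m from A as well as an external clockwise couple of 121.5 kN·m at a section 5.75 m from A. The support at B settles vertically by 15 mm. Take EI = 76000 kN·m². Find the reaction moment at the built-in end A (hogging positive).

Choose R_B as the redundant. The primary structure is the cantilever fixed at A.
Primary-structure tip deflection at B by superposition:
  point load 91 at a = 8.62: Pa²(3L − a)/(6EI) = 29165/EI
  clockwise couple 121.5 at a = 5.75: M₀a(2L − a)/(2EI) = 6026/EI
  δ_0 = 35191/EI
Flexibility coefficient — unit upward force at B: δ_{BB} = L³/(3EI) = 507/EI.
With EI = 76000 kN·m²: δ_0 = 0.46304 m and δ_{BB} = 0.006671 m/kN.
Compatibility — the beam at B must follow the support down by 0.015 m: δ_0 − R_B·δ_{BB} = 0.015, so R_B = (0.46304 − 0.015)/0.006671 = 67.17 kN.
Moment equilibrium about A: M_A = Σ(load moments about A) − R_B·L = 905.9 − 67.17×11.5 = 133.5 kN·m.

M_A = 133.5 kN·m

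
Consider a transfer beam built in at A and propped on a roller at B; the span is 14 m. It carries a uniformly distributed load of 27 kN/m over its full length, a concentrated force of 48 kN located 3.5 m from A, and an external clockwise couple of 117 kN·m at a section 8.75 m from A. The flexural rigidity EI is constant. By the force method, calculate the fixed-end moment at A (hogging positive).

M_A = 737.9 kN·m

Choose R_B as the redundant. The primary structure is the cantilever fixed at A.
Deflection at B on the released cantilever, summing each load's contribution:
  UDL 27: wL⁴/(8EI) = 129654/EI
  point load 48 at a = 3.5: Pa²(3L − a)/(6EI) = 3773/EI
  clockwise couple 117 at a = 8.75: M₀a(2L − a)/(2EI) = 9854/EI
  δ_0 = 143281/EI
Flexibility coefficient — unit upward force at B: δ_{BB} = L³/(3EI) = 914.7/EI.
Compatibility at B: δ_0 − R_B·δ_{BB} = 0, so R_B = 143281/914.7 = 156.6 kN.
Moment equilibrium about A: M_A = Σ(load moments about A) − R_B·L = 2931 − 156.6×14 = 737.9 kN·m.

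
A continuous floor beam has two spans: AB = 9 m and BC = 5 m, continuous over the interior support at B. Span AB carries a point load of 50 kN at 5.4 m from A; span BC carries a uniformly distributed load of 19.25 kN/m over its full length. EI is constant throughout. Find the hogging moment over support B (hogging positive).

Take M_B as the redundant. Released structure: two simple spans AB and BC with a hinge at B.
Rotations at B on the released spans (each span's end-slope, ×1/EI):
  span AB: point load 50 at a = 5.4: Pab(L + a)/(6LEI) = 259.2/EI
  span BC: UDL 19.25: wL³/(24EI) = 100.3/EI
  relative rotation θ_0 = (259.2 + 100.3)/EI = 359.5/EI
A unit hogging moment at B produces rotation L₁/(3EI) + L₂/(3EI) = 4.667/EI.
Compatibility: M_B·(L₁+L₂)/(3EI) = θ_0, giving M_B = 77.03 kN·m (hogging).

M_B = 77.03 kN·m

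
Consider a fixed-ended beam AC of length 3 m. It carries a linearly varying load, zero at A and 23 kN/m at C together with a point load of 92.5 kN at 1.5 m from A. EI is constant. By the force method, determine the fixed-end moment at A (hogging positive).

M_A = 41.59 kN·m

Take the two fixed-end moments M_A, M_C as redundants; the released structure is the simple span AC.
Simple-span end rotations at A and C under the given loads:
  at A: triangular load, peak 23: 7w₀L³/(360EI) = 12.07/EI
  at C: triangular load, peak 23: w₀L³/(45EI) = 13.8/EI
  at A: point load 92.5 at a = 1.5: Pab(L + b)/(6LEI) = 52.03/EI
  at C: point load 92.5 at a = 1.5: Pab(L + a)/(6LEI) = 52.03/EI
  θ_A0 = 64.11/EI,  θ_C0 = 65.83/EI
Flexibility coefficients: a unit moment at one end gives L/(3EI) there and L/(6EI) at the far end, so f₁₁ = f₂₂ = 1/EI and f₁₂ = f₂₁ = 0.5/EI.
Compatibility — zero rotation at each built-in end:
  1 M_A + 0.5 M_C = 64.11
  0.5 M_A + 1 M_C = 65.83
Solving the pair gives M_A = 41.59 kN·m and M_C = 45.04 kN·m (hogging).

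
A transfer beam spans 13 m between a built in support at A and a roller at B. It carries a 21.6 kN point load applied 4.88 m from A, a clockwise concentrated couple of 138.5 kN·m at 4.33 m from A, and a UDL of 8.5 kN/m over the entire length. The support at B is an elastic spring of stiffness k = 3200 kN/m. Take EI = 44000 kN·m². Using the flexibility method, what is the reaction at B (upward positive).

R_B = 53.3 kN

Take the reaction at B as the redundant and release it; the primary structure is a cantilever fixed at A.
Primary-structure tip deflection at B by superposition:
  point load 21.6 at a = 4.88: Pa²(3L − a)/(6EI) = 2925/EI
  clockwise couple 138.5 at a = 4.33: M₀a(2L − a)/(2EI) = 6498/EI
  UDL 8.5: wL⁴/(8EI) = 30346/EI
  δ_0 = 39769/EI
Tip deflection under a unit load at B: L³/(3EI) = 732.3/EI.
With EI = 44000 kN·m²: δ_0 = 0.90384 m and δ_{BB} = 0.016644 m/kN.
Compatibility — the spring shortens by R_B/k under the reaction it provides: δ_0 − R_B·δ_{BB} = R_B/k. With 1/k = 0.000313 m/kN, R_B = δ_0 / (δ_{BB} + 1/k) = 0.90384 / (0.016644 + 0.000313) = 53.3 kN.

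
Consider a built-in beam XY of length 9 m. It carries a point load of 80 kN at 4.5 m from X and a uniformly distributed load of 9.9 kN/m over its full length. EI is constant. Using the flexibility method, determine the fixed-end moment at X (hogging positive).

M_X = 156.8 kN·m

Release both end moments; the primary structure is a simply-supported span XY with redundants M_X and M_Y.
On the primary (simply-supported) span, the end slopes from the loading are:
  at X: point load 80 at a = 4.5: Pab(L + b)/(6LEI) = 405/EI
  at Y: point load 80 at a = 4.5: Pab(L + a)/(6LEI) = 405/EI
  at X: UDL 9.9: wL³/(24EI) = 300.7/EI
  at Y: UDL 9.9: wL³/(24EI) = 300.7/EI
  θ_X0 = 705.7/EI,  θ_Y0 = 705.7/EI
Flexibility coefficients: a unit moment at one end gives L/(3EI) there and L/(6EI) at the far end, so f₁₁ = f₂₂ = 3/EI and f₁₂ = f₂₁ = 1.5/EI.
Compatibility — zero rotation at each built-in end:
  3 M_X + 1.5 M_Y = 705.7
  1.5 M_X + 3 M_Y = 705.7
Solving the pair gives M_X = 156.8 kN·m and M_Y = 156.8 kN·m (hogging).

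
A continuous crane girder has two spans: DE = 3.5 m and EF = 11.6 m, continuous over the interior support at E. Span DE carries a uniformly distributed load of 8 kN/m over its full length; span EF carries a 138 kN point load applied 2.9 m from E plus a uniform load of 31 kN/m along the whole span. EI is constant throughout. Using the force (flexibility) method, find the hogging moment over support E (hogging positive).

M_E = 605.2 kN·m

Insert a hinge at E; M_E is the redundant, and each span becomes simply supported.
Discontinuity in slope at E on the released structure — sum the simple-span end rotations:
  span DE: UDL 8: wL³/(24EI) = 14.29/EI
  span EF: point load 138 at a = 2.9: Pab(L + b)/(6LEI) = 1016/EI
  span EF: UDL 31: wL³/(24EI) = 2016/EI
  relative rotation θ_0 = (14.29 + 3032)/EI = 3046/EI
A unit hogging moment at E produces rotation L₁/(3EI) + L₂/(3EI) = 5.033/EI.
Compatibility: M_E·(L₁+L₂)/(3EI) = θ_0, giving M_E = 605.2 kN·m (hogging).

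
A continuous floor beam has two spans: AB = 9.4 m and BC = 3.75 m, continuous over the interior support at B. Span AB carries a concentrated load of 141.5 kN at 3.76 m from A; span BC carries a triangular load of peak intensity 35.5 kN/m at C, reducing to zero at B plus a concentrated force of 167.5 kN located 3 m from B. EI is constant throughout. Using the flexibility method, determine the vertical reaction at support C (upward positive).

Take M_B as the redundant. Released structure: two simple spans AB and BC with a hinge at B.
Discontinuity in slope at B on the released structure — sum the simple-span end rotations:
  span AB: point load 141.5 at a = 3.76: Pab(L + a)/(6LEI) = 700.2/EI
  span BC: triangular load, peak 35.5: 7w₀L³/(360EI) = 36.4/EI
  span BC: point load 167.5 at a = 3: Pab(L + b)/(6LEI) = 75.38/EI
  relative rotation θ_0 = (700.2 + 111.8)/EI = 811.9/EI
A unit hogging moment at B produces rotation L₁/(3EI) + L₂/(3EI) = 4.383/EI.
Slope continuity at B: θ_0 = M_B·4.383/EI, so M_B = 811.9/4.383 = 185.2 kN·m (hogging).
Span BC, ΣM about C: R_B^{BC}·3.75 = 208.8 + 185.2, so R_B^{BC} = 105.1 kN and R_C = 234.1 − 105.1 = 129 kN.

R_C = 129 kN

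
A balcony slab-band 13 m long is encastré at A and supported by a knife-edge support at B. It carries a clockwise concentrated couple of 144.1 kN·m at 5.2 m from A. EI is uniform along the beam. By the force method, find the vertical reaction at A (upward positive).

Release the roller at B. Primary structure: cantilever fixed at A.
Downward deflection at the released point B due to the loads:
  clockwise couple 144.1 at a = 5.2: M₀a(2L − a)/(2EI) = 7793/EI
Flexibility coefficient — unit upward force at B: δ_{BB} = L³/(3EI) = 732.3/EI.
Compatibility at B: δ_0 − R_B·δ_{BB} = 0, so R_B = 7793/732.3 = 10.64 kN.
Vertical equilibrium: R_A = ΣP − R_B = 0 − 10.64 = -10.64 kN.

R_A = -10.64 kN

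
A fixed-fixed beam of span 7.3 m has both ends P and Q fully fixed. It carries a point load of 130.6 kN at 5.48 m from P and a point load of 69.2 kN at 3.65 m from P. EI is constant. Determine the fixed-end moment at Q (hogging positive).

Take the two fixed-end moments M_P, M_Q as redundants; the released structure is the simple span PQ.
Simple-span end rotations at P and Q under the given loads:
  at P: point load 130.6 at a = 5.48: Pab(L + b)/(6LEI) = 271.2/EI
  at Q: point load 130.6 at a = 5.48: Pab(L + a)/(6LEI) = 380.1/EI
  at P: point load 69.2 at a = 3.65: Pab(L + b)/(6LEI) = 230.5/EI
  at Q: point load 69.2 at a = 3.65: Pab(L + a)/(6LEI) = 230.5/EI
  θ_P0 = 501.7/EI,  θ_Q0 = 610.5/EI
Flexibility coefficients: a unit moment at one end gives L/(3EI) there and L/(6EI) at the far end, so f₁₁ = f₂₂ = 2.433/EI and f₁₂ = f₂₁ = 1.217/EI.
Compatibility — zero rotation at each built-in end:
  2.433 M_P + 1.217 M_Q = 501.7
  1.217 M_P + 2.433 M_Q = 610.5
Solving the pair gives M_P = 107.6 kN·m and M_Q = 197.1 kN·m (hogging).

M_Q = 197.1 kN·m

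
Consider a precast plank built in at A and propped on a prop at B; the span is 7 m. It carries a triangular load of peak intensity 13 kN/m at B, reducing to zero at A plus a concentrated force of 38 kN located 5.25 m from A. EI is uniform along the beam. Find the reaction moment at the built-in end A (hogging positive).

M_A = 68.33 kN·m

Release the roller at B. Primary structure: cantilever fixed at A.
Free-end deflection of the primary structure under the applied loading (downward +):
  triangular load, peak 13 at the free end: 11w₀L⁴/(120EI) = 2861/EI
  point load 38 at a = 5.25: Pa²(3L − a)/(6EI) = 2749/EI
  δ_0 = 5611/EI
Flexibility coefficient — unit upward force at B: δ_{BB} = L³/(3EI) = 114.3/EI.
Compatibility at B: δ_0 − R_B·δ_{BB} = 0, so R_B = 5611/114.3 = 49.07 kN.
Moment equilibrium about A: M_A = Σ(load moments about A) − R_B·L = 411.8 − 49.07×7 = 68.33 kN·m.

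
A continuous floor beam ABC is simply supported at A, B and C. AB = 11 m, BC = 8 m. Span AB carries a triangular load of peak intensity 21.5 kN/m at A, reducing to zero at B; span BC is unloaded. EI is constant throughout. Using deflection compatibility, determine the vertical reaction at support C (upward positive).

R_C = -10.98 kN

Take M_B as the redundant. Released structure: two simple spans AB and BC with a hinge at B.
Discontinuity in slope at B on the released structure — sum the simple-span end rotations:
  span AB: triangular load, peak 21.5: 7w₀L³/(360EI) = 556.4/EI
  relative rotation θ_0 = (556.4 + 0)/EI = 556.4/EI
A unit hogging moment at B produces rotation L₁/(3EI) + L₂/(3EI) = 6.333/EI.
Slope continuity at B: θ_0 = M_B·6.333/EI, so M_B = 556.4/6.333 = 87.86 kN·m (hogging).
Span BC, ΣM about C: R_B^{BC}·8 = 0 + 87.86, so R_B^{BC} = 10.98 kN and R_C = 0 − 10.98 = -10.98 kN.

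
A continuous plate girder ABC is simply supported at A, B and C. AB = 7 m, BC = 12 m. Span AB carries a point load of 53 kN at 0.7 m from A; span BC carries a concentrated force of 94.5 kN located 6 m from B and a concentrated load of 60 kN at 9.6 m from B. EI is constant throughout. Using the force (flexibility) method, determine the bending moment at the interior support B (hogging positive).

M_B = 184.7 kN·m

Release continuity at B by inserting a hinge; the redundant is the internal moment M_B. The primary structure is two simply-supported spans AB and BC.
End slopes at the hinge B, treating each span as simply supported:
  span AB: point load 53 at a = 0.7: Pab(L + a)/(6LEI) = 42.85/EI
  span BC: point load 94.5 at a = 6: Pab(L + b)/(6LEI) = 850.5/EI
  span BC: point load 60 at a = 9.6: Pab(L + b)/(6LEI) = 276.5/EI
  relative rotation θ_0 = (42.85 + 1127)/EI = 1170/EI
A unit hogging moment at B produces rotation L₁/(3EI) + L₂/(3EI) = 6.333/EI.
Compatibility: M_B·(L₁+L₂)/(3EI) = θ_0, giving M_B = 184.7 kN·m (hogging).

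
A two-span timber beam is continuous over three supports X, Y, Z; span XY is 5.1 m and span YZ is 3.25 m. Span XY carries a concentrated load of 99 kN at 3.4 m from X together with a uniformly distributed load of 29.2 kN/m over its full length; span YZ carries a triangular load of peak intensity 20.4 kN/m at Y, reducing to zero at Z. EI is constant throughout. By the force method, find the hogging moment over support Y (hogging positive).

M_Y = 120.7 kN·m

Take M_Y as the redundant. Released structure: two simple spans XY and YZ with a hinge at Y.
Discontinuity in slope at Y on the released structure — sum the simple-span end rotations:
  span XY: point load 99 at a = 3.4: Pab(L + a)/(6LEI) = 158.9/EI
  span XY: UDL 29.2: wL³/(24EI) = 161.4/EI
  span YZ: triangular load, peak 20.4: w₀L³/(45EI) = 15.56/EI
  relative rotation θ_0 = (320.3 + 15.56)/EI = 335.9/EI
A unit hogging moment at Y produces rotation L₁/(3EI) + L₂/(3EI) = 2.783/EI.
Compatibility: M_Y·(L₁+L₂)/(3EI) = θ_0, giving M_Y = 120.7 kN·m (hogging).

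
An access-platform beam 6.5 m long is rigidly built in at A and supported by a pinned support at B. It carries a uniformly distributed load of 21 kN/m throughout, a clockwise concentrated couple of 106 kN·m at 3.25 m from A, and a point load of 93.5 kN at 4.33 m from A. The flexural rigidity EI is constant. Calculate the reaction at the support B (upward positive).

R_B = 118 kN

Take the reaction at B as the redundant and release it; the primary structure is a cantilever fixed at A.
Primary-structure tip deflection at B by superposition:
  UDL 21: wL⁴/(8EI) = 4686/EI
  clockwise couple 106 at a = 3.25: M₀a(2L − a)/(2EI) = 1679/EI
  point load 93.5 at a = 4.33: Pa²(3L − a)/(6EI) = 4432/EI
  δ_0 = 10797/EI
Tip deflection under a unit load at B: L³/(3EI) = 91.54/EI.
Compatibility at B: δ_0 − R_B·δ_{BB} = 0, so R_B = 10797/91.54 = 118 kN.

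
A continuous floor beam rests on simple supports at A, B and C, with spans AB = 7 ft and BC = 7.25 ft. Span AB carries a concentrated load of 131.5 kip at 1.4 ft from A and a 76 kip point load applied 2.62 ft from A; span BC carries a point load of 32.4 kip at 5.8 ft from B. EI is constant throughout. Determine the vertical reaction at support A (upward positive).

Release continuity at B by inserting a hinge; the redundant is the internal moment M_B. The primary structure is two simply-supported spans AB and BC.
Rotations at B on the released spans (each span's end-slope, ×1/EI):
  span AB: point load 131.5 at a = 1.4: Pab(L + a)/(6LEI) = 206.2/EI
  span AB: point load 76 at a = 2.62: Pab(L + a)/(6LEI) = 199.8/EI
  span BC: point load 32.4 at a = 5.8: Pab(L + b)/(6LEI) = 54.5/EI
  relative rotation θ_0 = (406 + 54.5)/EI = 460.5/EI
A unit hogging moment at B produces rotation L₁/(3EI) + L₂/(3EI) = 4.75/EI.
Compatibility: M_B·(L₁+L₂)/(3EI) = θ_0, giving M_B = 96.94 kip·ft (hogging).
Span AB, ΣM about A with M_B applied at B: R_B^{AB}·7 = 383.2 + 96.94, so R_B^{AB} = 68.59 kip and R_A = 207.5 − 68.59 = 138.9 kip.

R_A = 138.9 kip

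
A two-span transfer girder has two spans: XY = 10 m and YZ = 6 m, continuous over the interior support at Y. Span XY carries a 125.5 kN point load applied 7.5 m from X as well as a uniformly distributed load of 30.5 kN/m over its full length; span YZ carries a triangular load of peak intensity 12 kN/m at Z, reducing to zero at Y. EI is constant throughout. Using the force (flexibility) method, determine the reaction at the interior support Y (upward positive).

Release continuity at Y by inserting a hinge; the redundant is the internal moment M_Y. The primary structure is two simply-supported spans XY and YZ.
End slopes at the hinge Y, treating each span as simply supported:
  span XY: point load 125.5 at a = 7.5: Pab(L + a)/(6LEI) = 686.3/EI
  span XY: UDL 30.5: wL³/(24EI) = 1271/EI
  span YZ: triangular load, peak 12: 7w₀L³/(360EI) = 50.4/EI
  relative rotation θ_0 = (1957 + 50.4)/EI = 2008/EI
A unit hogging moment at Y produces rotation L₁/(3EI) + L₂/(3EI) = 5.333/EI.
Slope continuity at Y: θ_0 = M_Y·5.333/EI, so M_Y = 2008/5.333 = 376.4 kN·m (hogging).
Span XY, ΣM about X with M_Y applied at Y: R_Y^{XY}·10 = 2466 + 376.4, so R_Y^{XY} = 284.3 kN and R_X = 430.5 − 284.3 = 146.2 kN.
Span YZ, ΣM about Z: R_Y^{YZ}·6 = 72 + 376.4, so R_Y^{YZ} = 74.74 kN and R_Z = 36 − 74.74 = -38.74 kN.
R_Y = 284.3 + 74.74 = 359 kN.

R_Y = 359 kN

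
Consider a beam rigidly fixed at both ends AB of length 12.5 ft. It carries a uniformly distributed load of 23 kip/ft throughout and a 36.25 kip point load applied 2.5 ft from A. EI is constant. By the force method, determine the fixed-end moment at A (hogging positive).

M_A = 357.5 kip·ft

Release both end moments; the primary structure is a simply-supported span AB with redundants M_A and M_B.
On the primary (simply-supported) span, the end slopes from the loading are:
  at A: UDL 23: wL³/(24EI) = 1872/EI
  at B: UDL 23: wL³/(24EI) = 1872/EI
  at A: point load 36.25 at a = 2.5: Pab(L + b)/(6LEI) = 271.9/EI
  at B: point load 36.25 at a = 2.5: Pab(L + a)/(6LEI) = 181.2/EI
  θ_A0 = 2144/EI,  θ_B0 = 2053/EI
Flexibility coefficients: a unit moment at one end gives L/(3EI) there and L/(6EI) at the far end, so f₁₁ = f₂₂ = 4.167/EI and f₁₂ = f₂₁ = 2.083/EI.
Compatibility — zero rotation at each built-in end:
  4.167 M_A + 2.083 M_B = 2144
  2.083 M_A + 4.167 M_B = 2053
Solving the pair gives M_A = 357.5 kip·ft and M_B = 314 kip·ft (hogging).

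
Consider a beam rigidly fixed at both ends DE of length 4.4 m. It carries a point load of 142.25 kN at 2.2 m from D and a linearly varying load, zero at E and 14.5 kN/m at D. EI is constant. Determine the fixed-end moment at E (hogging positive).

M_E = 87.59 kN·m

Release both end moments; the primary structure is a simply-supported span DE with redundants M_D and M_E.
End rotations of the released simple span under the applied load (×1/EI):
  at D: point load 142.25 at a = 2.2: Pab(L + b)/(6LEI) = 172.1/EI
  at E: point load 142.25 at a = 2.2: Pab(L + a)/(6LEI) = 172.1/EI
  at D: triangular load, peak 14.5: w₀L³/(45EI) = 27.45/EI
  at E: triangular load, peak 14.5: 7w₀L³/(360EI) = 24.02/EI
  θ_D0 = 199.6/EI,  θ_E0 = 196.1/EI
Flexibility coefficients: a unit moment at one end gives L/(3EI) there and L/(6EI) at the far end, so f₁₁ = f₂₂ = 1.467/EI and f₁₂ = f₂₁ = 0.7333/EI.
Compatibility — zero rotation at each built-in end:
  1.467 M_D + 0.7333 M_E = 199.6
  0.7333 M_D + 1.467 M_E = 196.1
Solving the pair gives M_D = 92.27 kN·m and M_E = 87.59 kN·m (hogging).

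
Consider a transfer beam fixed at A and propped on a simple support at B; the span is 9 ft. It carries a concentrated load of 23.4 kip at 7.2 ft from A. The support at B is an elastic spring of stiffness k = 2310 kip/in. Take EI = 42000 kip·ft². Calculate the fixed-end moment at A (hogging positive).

Choose R_B as the redundant. The primary structure is the cantilever fixed at A.
Downward deflection at the released point B due to the loads:
  point load 23.4 at a = 7.2: Pa²(3L − a)/(6EI) = 4003/EI
Flexibility coefficient — unit upward force at B: δ_{BB} = L³/(3EI) = 243/EI.
With EI = 42000 kip·ft²: δ_0 = 0.095312 ft and δ_{BB} = 0.005786 ft/kip.
Compatibility — the spring shortens by R_B/k under the reaction it provides: δ_0 − R_B·δ_{BB} = R_B/k. With 1/k = 1/(2310×12) ft/kip = 0.000036 ft/kip, R_B = δ_0 / (δ_{BB} + 1/k) = 0.095312 / (0.005786 + 0.000036) = 16.37 kip.
Moment equilibrium about A: M_A = Σ(load moments about A) − R_B·L = 168.5 − 16.37×9 = 21.14 kip·ft.

M_A = 21.14 kip·ft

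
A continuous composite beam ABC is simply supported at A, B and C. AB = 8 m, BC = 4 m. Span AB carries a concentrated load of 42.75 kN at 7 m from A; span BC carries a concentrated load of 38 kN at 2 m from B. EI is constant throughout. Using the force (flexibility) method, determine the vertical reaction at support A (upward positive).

Insert a hinge at B; M_B is the redundant, and each span becomes simply supported.
End slopes at the hinge B, treating each span as simply supported:
  span AB: point load 42.75 at a = 7: Pab(L + a)/(6LEI) = 93.52/EI
  span BC: point load 38 at a = 2: Pab(L + b)/(6LEI) = 38/EI
  relative rotation θ_0 = (93.52 + 38)/EI = 131.5/EI
A unit hogging moment at B produces rotation L₁/(3EI) + L₂/(3EI) = 4/EI.
Compatibility: M_B·(L₁+L₂)/(3EI) = θ_0, giving M_B = 32.88 kN·m (hogging).
Span AB, ΣM about A with M_B applied at B: R_B^{AB}·8 = 299.2 + 32.88, so R_B^{AB} = 41.52 kN and R_A = 42.75 − 41.52 = 1.234 kN.

R_A = 1.234 kN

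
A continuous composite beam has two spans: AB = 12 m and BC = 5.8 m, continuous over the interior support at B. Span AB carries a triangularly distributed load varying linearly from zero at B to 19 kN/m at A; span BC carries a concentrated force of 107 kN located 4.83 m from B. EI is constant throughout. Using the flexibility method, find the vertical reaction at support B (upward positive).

R_B = 87.62 kN

Insert a hinge at B; M_B is the redundant, and each span becomes simply supported.
Rotations at B on the released spans (each span's end-slope, ×1/EI):
  span AB: triangular load, peak 19: 7w₀L³/(360EI) = 638.4/EI
  span BC: point load 107 at a = 4.83: Pab(L + b)/(6LEI) = 97.52/EI
  relative rotation θ_0 = (638.4 + 97.52)/EI = 735.9/EI
A unit hogging moment at B produces rotation L₁/(3EI) + L₂/(3EI) = 5.933/EI.
Compatibility: M_B·(L₁+L₂)/(3EI) = θ_0, giving M_B = 124 kN·m (hogging).
Span AB, ΣM about A with M_B applied at B: R_B^{AB}·12 = 456 + 124, so R_B^{AB} = 48.34 kN and R_A = 114 − 48.34 = 65.66 kN.
Span BC, ΣM about C: R_B^{BC}·5.8 = 103.8 + 124, so R_B^{BC} = 39.28 kN and R_C = 107 − 39.28 = 67.72 kN.
R_B = 48.34 + 39.28 = 87.62 kN.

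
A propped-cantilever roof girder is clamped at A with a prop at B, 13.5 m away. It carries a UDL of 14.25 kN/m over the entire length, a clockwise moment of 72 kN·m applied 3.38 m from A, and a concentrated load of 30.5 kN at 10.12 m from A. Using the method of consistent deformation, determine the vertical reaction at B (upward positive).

R_B = 94.93 kN

Choose R_B as the redundant. The primary structure is the cantilever fixed at A.
Free-end deflection of the primary structure under the applied loading (downward +):
  UDL 14.25: wL⁴/(8EI) = 59164/EI
  clockwise couple 72 at a = 3.38: M₀a(2L − a)/(2EI) = 2874/EI
  point load 30.5 at a = 10.12: Pa²(3L − a)/(6EI) = 15816/EI
  δ_0 = 77854/EI
Flexibility coefficient — unit upward force at B: δ_{BB} = L³/(3EI) = 820.1/EI.
The prop prevents deflection at B: R_B = δ_0/δ_{BB} = 77854/820.1 = 94.93 kN.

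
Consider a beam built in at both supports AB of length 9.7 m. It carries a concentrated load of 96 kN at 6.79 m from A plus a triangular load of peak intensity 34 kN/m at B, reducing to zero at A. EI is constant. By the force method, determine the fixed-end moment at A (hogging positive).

M_A = 165.3 kN·m

Release both end moments; the primary structure is a simply-supported span AB with redundants M_A and M_B.
Simple-span end rotations at A and B under the given loads:
  at A: point load 96 at a = 6.79: Pab(L + b)/(6LEI) = 411/EI
  at B: point load 96 at a = 6.79: Pab(L + a)/(6LEI) = 537.4/EI
  at A: triangular load, peak 34: 7w₀L³/(360EI) = 603.4/EI
  at B: triangular load, peak 34: w₀L³/(45EI) = 689.6/EI
  θ_A0 = 1014/EI,  θ_B0 = 1227/EI
Flexibility coefficients: a unit moment at one end gives L/(3EI) there and L/(6EI) at the far end, so f₁₁ = f₂₂ = 3.233/EI and f₁₂ = f₂₁ = 1.617/EI.
Compatibility — zero rotation at each built-in end:
  3.233 M_A + 1.617 M_B = 1014
  1.617 M_A + 3.233 M_B = 1227
Solving the pair gives M_A = 165.3 kN·m and M_B = 296.8 kN·m (hogging).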